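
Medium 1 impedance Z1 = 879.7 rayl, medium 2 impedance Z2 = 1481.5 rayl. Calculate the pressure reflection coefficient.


Given values:
  Z1 = 879.7 rayl, Z2 = 1481.5 rayl
Formula: R = (Z2 - Z1) / (Z2 + Z1)
Numerator: Z2 - Z1 = 1481.5 - 879.7 = 601.8
Denominator: Z2 + Z1 = 1481.5 + 879.7 = 2361.2
R = 601.8 / 2361.2 = 0.2549

0.2549


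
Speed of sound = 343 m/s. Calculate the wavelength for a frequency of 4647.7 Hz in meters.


Given values:
  c = 343 m/s, f = 4647.7 Hz
Formula: lambda = c / f
lambda = 343 / 4647.7
lambda = 0.0738

0.0738 m


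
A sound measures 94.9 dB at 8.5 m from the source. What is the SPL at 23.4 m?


Given values:
  SPL1 = 94.9 dB, r1 = 8.5 m, r2 = 23.4 m
Formula: SPL2 = SPL1 - 20 * log10(r2 / r1)
Compute ratio: r2 / r1 = 23.4 / 8.5 = 2.7529
Compute log10: log10(2.7529) = 0.43979
Compute drop: 20 * 0.43979 = 8.7958
SPL2 = 94.9 - 8.7958 = 86.1

86.1 dB


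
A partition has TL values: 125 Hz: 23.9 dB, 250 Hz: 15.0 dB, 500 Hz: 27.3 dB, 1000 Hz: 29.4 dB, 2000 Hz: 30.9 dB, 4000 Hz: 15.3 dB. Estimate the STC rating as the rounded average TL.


Given TL values at each frequency:
  125 Hz: 23.9 dB
  250 Hz: 15.0 dB
  500 Hz: 27.3 dB
  1000 Hz: 29.4 dB
  2000 Hz: 30.9 dB
  4000 Hz: 15.3 dB
Formula: STC ~ round(average of TL values)
Sum = 23.9 + 15.0 + 27.3 + 29.4 + 30.9 + 15.3 = 141.8
Average = 141.8 / 6 = 23.63
Rounded: 24

24


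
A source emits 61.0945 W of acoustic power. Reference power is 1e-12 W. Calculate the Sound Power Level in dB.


Given values:
  W = 61.0945 W
  W_ref = 1e-12 W
Formula: SWL = 10 * log10(W / W_ref)
Compute ratio: W / W_ref = 61094500000000
Compute log10: log10(61094500000000) = 13.786002
Multiply: SWL = 10 * 13.786002 = 137.86

137.86 dB


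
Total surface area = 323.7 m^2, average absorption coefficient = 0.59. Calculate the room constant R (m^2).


Given values:
  S = 323.7 m^2, alpha = 0.59
Formula: R = S * alpha / (1 - alpha)
Numerator: 323.7 * 0.59 = 190.983
Denominator: 1 - 0.59 = 0.41
R = 190.983 / 0.41 = 465.81

465.81 m^2


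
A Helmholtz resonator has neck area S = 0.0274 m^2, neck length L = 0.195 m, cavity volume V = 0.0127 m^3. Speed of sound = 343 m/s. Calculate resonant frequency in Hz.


Given values:
  S = 0.0274 m^2, L = 0.195 m, V = 0.0127 m^3, c = 343 m/s
Formula: f = (c / (2*pi)) * sqrt(S / (V * L))
Compute V * L = 0.0127 * 0.195 = 0.0024765
Compute S / (V * L) = 0.0274 / 0.0024765 = 11.064
Compute sqrt(11.064) = 3.326259
Compute c / (2*pi) = 343 / 6.283185 = 54.590148
f = 54.590148 * 3.326259 = 181.58

181.58 Hz


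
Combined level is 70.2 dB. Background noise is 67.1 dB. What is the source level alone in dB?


Given values:
  L_total = 70.2 dB, L_bg = 67.1 dB
Formula: L_source = 10 * log10(10^(L_total/10) - 10^(L_bg/10))
Convert to linear:
  10^(70.2/10) = 10471285.4805
  10^(67.1/10) = 5128613.8399
Difference: 10471285.4805 - 5128613.8399 = 5342671.6406
L_source = 10 * log10(5342671.6406) = 67.28

67.28 dB


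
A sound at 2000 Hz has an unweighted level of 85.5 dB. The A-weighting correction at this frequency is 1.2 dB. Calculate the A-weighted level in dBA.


Given values:
  SPL = 85.5 dB
  A-weighting at 2000 Hz = 1.2 dB
Formula: L_A = SPL + A_weight
L_A = 85.5 + (1.2)
L_A = 86.7

86.7 dBA


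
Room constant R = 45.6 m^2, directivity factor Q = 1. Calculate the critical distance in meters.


Given values:
  R = 45.6 m^2, Q = 1
Formula: d_c = 0.141 * sqrt(Q * R)
Compute Q * R = 1 * 45.6 = 45.6
Compute sqrt(45.6) = 6.7528
d_c = 0.141 * 6.7528 = 0.952

0.952 m


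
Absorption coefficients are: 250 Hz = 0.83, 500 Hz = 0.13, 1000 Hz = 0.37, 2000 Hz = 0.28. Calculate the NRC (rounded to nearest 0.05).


Given values:
  a_250 = 0.83, a_500 = 0.13
  a_1000 = 0.37, a_2000 = 0.28
Formula: NRC = (a250 + a500 + a1000 + a2000) / 4
Sum = 0.83 + 0.13 + 0.37 + 0.28 = 1.61
NRC = 1.61 / 4 = 0.4025
Rounded to nearest 0.05: 0.4

0.4


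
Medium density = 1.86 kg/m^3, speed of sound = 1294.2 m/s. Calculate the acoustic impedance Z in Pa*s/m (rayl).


Given values:
  rho = 1.86 kg/m^3
  c = 1294.2 m/s
Formula: Z = rho * c
Z = 1.86 * 1294.2
Z = 2407.21

2407.21 rayl


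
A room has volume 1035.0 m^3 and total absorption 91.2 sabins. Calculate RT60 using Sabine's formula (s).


Given values:
  V = 1035.0 m^3
  A = 91.2 sabins
Formula: RT60 = 0.161 * V / A
Numerator: 0.161 * 1035.0 = 166.635
RT60 = 166.635 / 91.2 = 1.827

1.827 s


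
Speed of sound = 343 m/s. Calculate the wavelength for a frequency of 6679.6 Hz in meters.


Given values:
  c = 343 m/s, f = 6679.6 Hz
Formula: lambda = c / f
lambda = 343 / 6679.6
lambda = 0.0514

0.0514 m


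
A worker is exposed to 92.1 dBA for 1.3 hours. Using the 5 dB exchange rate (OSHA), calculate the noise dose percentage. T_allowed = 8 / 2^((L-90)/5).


Given values:
  L = 92.1 dBA, T = 1.3 hours
Formula: T_allowed = 8 / 2^((L - 90) / 5)
Compute exponent: (92.1 - 90) / 5 = 0.42
Compute 2^(0.42) = 1.337928
T_allowed = 8 / 1.337928 = 5.979395 hours
Dose = (T / T_allowed) * 100
Dose = (1.3 / 5.979395) * 100 = 21.74

21.74 %


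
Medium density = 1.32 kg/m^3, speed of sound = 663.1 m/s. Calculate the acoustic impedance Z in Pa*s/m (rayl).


Given values:
  rho = 1.32 kg/m^3
  c = 663.1 m/s
Formula: Z = rho * c
Z = 1.32 * 663.1
Z = 875.29

875.29 rayl


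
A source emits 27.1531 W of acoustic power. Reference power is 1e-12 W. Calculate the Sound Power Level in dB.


Given values:
  W = 27.1531 W
  W_ref = 1e-12 W
Formula: SWL = 10 * log10(W / W_ref)
Compute ratio: W / W_ref = 27153100000000
Compute log10: log10(27153100000000) = 13.433819
Multiply: SWL = 10 * 13.433819 = 134.34

134.34 dB


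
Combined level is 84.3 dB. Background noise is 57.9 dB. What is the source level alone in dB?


Given values:
  L_total = 84.3 dB, L_bg = 57.9 dB
Formula: L_source = 10 * log10(10^(L_total/10) - 10^(L_bg/10))
Convert to linear:
  10^(84.3/10) = 269153480.3927
  10^(57.9/10) = 616595.0019
Difference: 269153480.3927 - 616595.0019 = 268536885.3908
L_source = 10 * log10(268536885.3908) = 84.29

84.29 dB


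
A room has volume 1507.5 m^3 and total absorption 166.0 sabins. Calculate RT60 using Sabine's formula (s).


Given values:
  V = 1507.5 m^3
  A = 166.0 sabins
Formula: RT60 = 0.161 * V / A
Numerator: 0.161 * 1507.5 = 242.7075
RT60 = 242.7075 / 166.0 = 1.462

1.462 s


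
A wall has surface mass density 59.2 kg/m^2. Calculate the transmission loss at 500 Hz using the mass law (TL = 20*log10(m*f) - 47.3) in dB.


Given values:
  m = 59.2 kg/m^2, f = 500 Hz
Formula: TL = 20 * log10(m * f) - 47.3
Compute m * f = 59.2 * 500 = 29600.0
Compute log10(29600.0) = 4.471292
Compute 20 * 4.471292 = 89.4258
TL = 89.4258 - 47.3 = 42.13

42.13 dB


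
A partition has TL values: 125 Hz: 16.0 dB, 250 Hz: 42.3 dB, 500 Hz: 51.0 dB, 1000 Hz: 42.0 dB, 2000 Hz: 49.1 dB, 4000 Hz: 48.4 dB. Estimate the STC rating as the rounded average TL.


Given TL values at each frequency:
  125 Hz: 16.0 dB
  250 Hz: 42.3 dB
  500 Hz: 51.0 dB
  1000 Hz: 42.0 dB
  2000 Hz: 49.1 dB
  4000 Hz: 48.4 dB
Formula: STC ~ round(average of TL values)
Sum = 16.0 + 42.3 + 51.0 + 42.0 + 49.1 + 48.4 = 248.8
Average = 248.8 / 6 = 41.47
Rounded: 41

41


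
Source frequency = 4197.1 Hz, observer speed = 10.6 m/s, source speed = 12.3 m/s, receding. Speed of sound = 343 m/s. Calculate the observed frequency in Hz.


Given values:
  f_s = 4197.1 Hz, v_o = 10.6 m/s, v_s = 12.3 m/s
  Direction: receding
Formula: f_o = f_s * (c - v_o) / (c + v_s)
Numerator: c - v_o = 343 - 10.6 = 332.4
Denominator: c + v_s = 343 + 12.3 = 355.3
f_o = 4197.1 * 332.4 / 355.3 = 3926.59

3926.59 Hz


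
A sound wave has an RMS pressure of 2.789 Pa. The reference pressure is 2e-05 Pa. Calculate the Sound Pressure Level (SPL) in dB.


Given values:
  p = 2.789 Pa
  p_ref = 2e-05 Pa
Formula: SPL = 20 * log10(p / p_ref)
Compute ratio: p / p_ref = 2.789 / 2e-05 = 139450
Compute log10: log10(139450) = 5.144419
Multiply: SPL = 20 * 5.144419 = 102.89

102.89 dB


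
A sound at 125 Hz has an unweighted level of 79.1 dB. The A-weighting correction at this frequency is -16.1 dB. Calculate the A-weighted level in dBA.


Given values:
  SPL = 79.1 dB
  A-weighting at 125 Hz = -16.1 dB
Formula: L_A = SPL + A_weight
L_A = 79.1 + (-16.1)
L_A = 63.0

63.0 dBA


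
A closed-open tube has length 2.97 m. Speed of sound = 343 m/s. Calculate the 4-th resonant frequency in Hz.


Given values:
  Tube type: closed-open, L = 2.97 m, c = 343 m/s, n = 4
Formula: f_n = (2n - 1) * c / (4 * L)
Compute 2n - 1 = 2*4 - 1 = 7
Compute 4 * L = 4 * 2.97 = 11.88
f = 7 * 343 / 11.88
f = 202.1

202.1 Hz


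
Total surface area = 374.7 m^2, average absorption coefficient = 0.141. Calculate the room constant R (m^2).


Given values:
  S = 374.7 m^2, alpha = 0.141
Formula: R = S * alpha / (1 - alpha)
Numerator: 374.7 * 0.141 = 52.8327
Denominator: 1 - 0.141 = 0.859
R = 52.8327 / 0.859 = 61.5

61.5 m^2


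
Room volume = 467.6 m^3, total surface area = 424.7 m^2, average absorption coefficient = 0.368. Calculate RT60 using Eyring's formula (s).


Given values:
  V = 467.6 m^3, S = 424.7 m^2, alpha = 0.368
Formula: RT60 = 0.161 * V / (-S * ln(1 - alpha))
Compute ln(1 - 0.368) = ln(0.632) = -0.458866
Denominator: -424.7 * -0.458866 = 194.8804
Numerator: 0.161 * 467.6 = 75.2836
RT60 = 75.2836 / 194.8804 = 0.386

0.386 s


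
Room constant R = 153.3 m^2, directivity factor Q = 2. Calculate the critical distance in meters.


Given values:
  R = 153.3 m^2, Q = 2
Formula: d_c = 0.141 * sqrt(Q * R)
Compute Q * R = 2 * 153.3 = 306.6
Compute sqrt(306.6) = 17.51
d_c = 0.141 * 17.51 = 2.469

2.469 m


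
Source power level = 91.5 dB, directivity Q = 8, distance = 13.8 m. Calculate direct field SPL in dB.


Given values:
  Lw = 91.5 dB, Q = 8, r = 13.8 m
Formula: SPL = Lw + 10 * log10(Q / (4 * pi * r^2))
Compute 4 * pi * r^2 = 4 * pi * 13.8^2 = 2393.1396
Compute Q / denom = 8 / 2393.1396 = 0.00334289
Compute 10 * log10(0.00334289) = -24.7588
SPL = 91.5 + (-24.7588) = 66.74

66.74 dB


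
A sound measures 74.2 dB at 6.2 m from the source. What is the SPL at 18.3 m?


Given values:
  SPL1 = 74.2 dB, r1 = 6.2 m, r2 = 18.3 m
Formula: SPL2 = SPL1 - 20 * log10(r2 / r1)
Compute ratio: r2 / r1 = 18.3 / 6.2 = 2.9516
Compute log10: log10(2.9516) = 0.470058
Compute drop: 20 * 0.470058 = 9.4012
SPL2 = 74.2 - 9.4012 = 64.8

64.8 dB


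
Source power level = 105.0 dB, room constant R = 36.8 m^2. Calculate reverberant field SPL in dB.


Given values:
  Lw = 105.0 dB, R = 36.8 m^2
Formula: SPL = Lw + 10 * log10(4 / R)
Compute 4 / R = 4 / 36.8 = 0.108696
Compute 10 * log10(0.108696) = -9.6379
SPL = 105.0 + (-9.6379) = 95.36

95.36 dB


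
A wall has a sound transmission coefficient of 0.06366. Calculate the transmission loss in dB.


Given values:
  tau = 0.06366
Formula: TL = 10 * log10(1 / tau)
Compute 1 / tau = 1 / 0.06366 = 15.7085
Compute log10(15.7085) = 1.196135
TL = 10 * 1.196135 = 11.96

11.96 dB


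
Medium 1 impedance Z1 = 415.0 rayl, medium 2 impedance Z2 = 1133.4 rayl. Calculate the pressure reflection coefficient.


Given values:
  Z1 = 415.0 rayl, Z2 = 1133.4 rayl
Formula: R = (Z2 - Z1) / (Z2 + Z1)
Numerator: Z2 - Z1 = 1133.4 - 415.0 = 718.4
Denominator: Z2 + Z1 = 1133.4 + 415.0 = 1548.4
R = 718.4 / 1548.4 = 0.464

0.464


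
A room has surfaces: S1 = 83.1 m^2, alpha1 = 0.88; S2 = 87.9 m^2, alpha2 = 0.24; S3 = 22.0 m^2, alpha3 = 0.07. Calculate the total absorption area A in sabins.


Given surfaces:
  Surface 1: 83.1 * 0.88 = 73.128
  Surface 2: 87.9 * 0.24 = 21.096
  Surface 3: 22.0 * 0.07 = 1.54
Formula: A = sum(Si * alpha_i)
A = 73.128 + 21.096 + 1.54
A = 95.76

95.76 sabins


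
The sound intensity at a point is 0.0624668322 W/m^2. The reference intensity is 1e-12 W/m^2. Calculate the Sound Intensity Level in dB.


Given values:
  I = 0.0624668322 W/m^2
  I_ref = 1e-12 W/m^2
Formula: SIL = 10 * log10(I / I_ref)
Compute ratio: I / I_ref = 62466832200
Compute log10: log10(62466832200) = 10.795649
Multiply: SIL = 10 * 10.795649 = 107.96

107.96 dB


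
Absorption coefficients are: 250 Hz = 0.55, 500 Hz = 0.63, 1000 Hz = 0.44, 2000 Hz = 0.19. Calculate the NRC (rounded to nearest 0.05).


Given values:
  a_250 = 0.55, a_500 = 0.63
  a_1000 = 0.44, a_2000 = 0.19
Formula: NRC = (a250 + a500 + a1000 + a2000) / 4
Sum = 0.55 + 0.63 + 0.44 + 0.19 = 1.81
NRC = 1.81 / 4 = 0.4525
Rounded to nearest 0.05: 0.45

0.45


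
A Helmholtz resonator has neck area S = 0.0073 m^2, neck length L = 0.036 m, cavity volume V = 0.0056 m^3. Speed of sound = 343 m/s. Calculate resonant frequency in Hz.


Given values:
  S = 0.0073 m^2, L = 0.036 m, V = 0.0056 m^3, c = 343 m/s
Formula: f = (c / (2*pi)) * sqrt(S / (V * L))
Compute V * L = 0.0056 * 0.036 = 0.0002016
Compute S / (V * L) = 0.0073 / 0.0002016 = 36.2103
Compute sqrt(36.2103) = 6.017499
Compute c / (2*pi) = 343 / 6.283185 = 54.590148
f = 54.590148 * 6.017499 = 328.5

328.5 Hz


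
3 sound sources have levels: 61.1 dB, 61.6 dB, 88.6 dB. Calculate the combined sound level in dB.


Formula: L_total = 10 * log10( sum(10^(Li/10)) )
  Source 1: 10^(61.1/10) = 1288249.5517
  Source 2: 10^(61.6/10) = 1445439.7707
  Source 3: 10^(88.6/10) = 724435960.075
Sum of linear values = 727169649.3974
L_total = 10 * log10(727169649.3974) = 88.62

88.62 dB


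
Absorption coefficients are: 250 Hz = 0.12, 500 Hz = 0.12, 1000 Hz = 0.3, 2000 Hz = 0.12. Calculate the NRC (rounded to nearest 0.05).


Given values:
  a_250 = 0.12, a_500 = 0.12
  a_1000 = 0.3, a_2000 = 0.12
Formula: NRC = (a250 + a500 + a1000 + a2000) / 4
Sum = 0.12 + 0.12 + 0.3 + 0.12 = 0.66
NRC = 0.66 / 4 = 0.165
Rounded to nearest 0.05: 0.15

0.15


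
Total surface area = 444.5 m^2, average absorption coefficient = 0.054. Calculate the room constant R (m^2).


Given values:
  S = 444.5 m^2, alpha = 0.054
Formula: R = S * alpha / (1 - alpha)
Numerator: 444.5 * 0.054 = 24.003
Denominator: 1 - 0.054 = 0.946
R = 24.003 / 0.946 = 25.37

25.37 m^2


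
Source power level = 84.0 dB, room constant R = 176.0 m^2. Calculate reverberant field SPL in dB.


Given values:
  Lw = 84.0 dB, R = 176.0 m^2
Formula: SPL = Lw + 10 * log10(4 / R)
Compute 4 / R = 4 / 176.0 = 0.022727
Compute 10 * log10(0.022727) = -16.4346
SPL = 84.0 + (-16.4346) = 67.57

67.57 dB


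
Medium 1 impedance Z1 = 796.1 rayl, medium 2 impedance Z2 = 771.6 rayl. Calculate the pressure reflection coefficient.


Given values:
  Z1 = 796.1 rayl, Z2 = 771.6 rayl
Formula: R = (Z2 - Z1) / (Z2 + Z1)
Numerator: Z2 - Z1 = 771.6 - 796.1 = -24.5
Denominator: Z2 + Z1 = 771.6 + 796.1 = 1567.7
R = -24.5 / 1567.7 = -0.0156

-0.0156


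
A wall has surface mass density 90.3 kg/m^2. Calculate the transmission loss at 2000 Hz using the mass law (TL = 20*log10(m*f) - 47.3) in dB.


Given values:
  m = 90.3 kg/m^2, f = 2000 Hz
Formula: TL = 20 * log10(m * f) - 47.3
Compute m * f = 90.3 * 2000 = 180600.0
Compute log10(180600.0) = 5.256718
Compute 20 * 5.256718 = 105.1344
TL = 105.1344 - 47.3 = 57.83

57.83 dB


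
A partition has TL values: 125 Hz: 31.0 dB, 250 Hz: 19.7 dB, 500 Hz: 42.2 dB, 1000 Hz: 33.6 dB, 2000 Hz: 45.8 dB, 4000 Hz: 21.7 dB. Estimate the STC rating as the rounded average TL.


Given TL values at each frequency:
  125 Hz: 31.0 dB
  250 Hz: 19.7 dB
  500 Hz: 42.2 dB
  1000 Hz: 33.6 dB
  2000 Hz: 45.8 dB
  4000 Hz: 21.7 dB
Formula: STC ~ round(average of TL values)
Sum = 31.0 + 19.7 + 42.2 + 33.6 + 45.8 + 21.7 = 194.0
Average = 194.0 / 6 = 32.33
Rounded: 32

32


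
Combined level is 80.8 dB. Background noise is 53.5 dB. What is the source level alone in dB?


Given values:
  L_total = 80.8 dB, L_bg = 53.5 dB
Formula: L_source = 10 * log10(10^(L_total/10) - 10^(L_bg/10))
Convert to linear:
  10^(80.8/10) = 120226443.4617
  10^(53.5/10) = 223872.1139
Difference: 120226443.4617 - 223872.1139 = 120002571.3478
L_source = 10 * log10(120002571.3478) = 80.79

80.79 dB


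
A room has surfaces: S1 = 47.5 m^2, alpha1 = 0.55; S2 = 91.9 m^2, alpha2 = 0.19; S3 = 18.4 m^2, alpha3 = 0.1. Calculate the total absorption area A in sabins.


Given surfaces:
  Surface 1: 47.5 * 0.55 = 26.125
  Surface 2: 91.9 * 0.19 = 17.461
  Surface 3: 18.4 * 0.1 = 1.84
Formula: A = sum(Si * alpha_i)
A = 26.125 + 17.461 + 1.84
A = 45.43

45.43 sabins


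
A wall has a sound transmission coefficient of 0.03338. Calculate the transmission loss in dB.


Given values:
  tau = 0.03338
Formula: TL = 10 * log10(1 / tau)
Compute 1 / tau = 1 / 0.03338 = 29.9581
Compute log10(29.9581) = 1.476514
TL = 10 * 1.476514 = 14.77

14.77 dB


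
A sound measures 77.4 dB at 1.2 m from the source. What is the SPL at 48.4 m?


Given values:
  SPL1 = 77.4 dB, r1 = 1.2 m, r2 = 48.4 m
Formula: SPL2 = SPL1 - 20 * log10(r2 / r1)
Compute ratio: r2 / r1 = 48.4 / 1.2 = 40.3333
Compute log10: log10(40.3333) = 1.605664
Compute drop: 20 * 1.605664 = 32.1133
SPL2 = 77.4 - 32.1133 = 45.29

45.29 dB


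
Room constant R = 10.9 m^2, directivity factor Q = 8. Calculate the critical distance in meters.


Given values:
  R = 10.9 m^2, Q = 8
Formula: d_c = 0.141 * sqrt(Q * R)
Compute Q * R = 8 * 10.9 = 87.2
Compute sqrt(87.2) = 9.3381
d_c = 0.141 * 9.3381 = 1.317

1.317 m


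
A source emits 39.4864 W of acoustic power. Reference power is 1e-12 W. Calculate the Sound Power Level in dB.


Given values:
  W = 39.4864 W
  W_ref = 1e-12 W
Formula: SWL = 10 * log10(W / W_ref)
Compute ratio: W / W_ref = 39486400000000
Compute log10: log10(39486400000000) = 13.596448
Multiply: SWL = 10 * 13.596448 = 135.96

135.96 dB


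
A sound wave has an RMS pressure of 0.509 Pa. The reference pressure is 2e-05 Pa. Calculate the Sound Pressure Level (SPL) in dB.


Given values:
  p = 0.509 Pa
  p_ref = 2e-05 Pa
Formula: SPL = 20 * log10(p / p_ref)
Compute ratio: p / p_ref = 0.509 / 2e-05 = 25450
Compute log10: log10(25450) = 4.405688
Multiply: SPL = 20 * 4.405688 = 88.11

88.11 dB


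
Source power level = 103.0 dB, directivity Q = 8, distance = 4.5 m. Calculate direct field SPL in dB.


Given values:
  Lw = 103.0 dB, Q = 8, r = 4.5 m
Formula: SPL = Lw + 10 * log10(Q / (4 * pi * r^2))
Compute 4 * pi * r^2 = 4 * pi * 4.5^2 = 254.469
Compute Q / denom = 8 / 254.469 = 0.03143801
Compute 10 * log10(0.03143801) = -15.0254
SPL = 103.0 + (-15.0254) = 87.97

87.97 dB


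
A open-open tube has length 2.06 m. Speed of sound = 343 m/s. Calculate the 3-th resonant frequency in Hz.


Given values:
  Tube type: open-open, L = 2.06 m, c = 343 m/s, n = 3
Formula: f_n = n * c / (2 * L)
Compute 2 * L = 2 * 2.06 = 4.12
f = 3 * 343 / 4.12
f = 249.76

249.76 Hz


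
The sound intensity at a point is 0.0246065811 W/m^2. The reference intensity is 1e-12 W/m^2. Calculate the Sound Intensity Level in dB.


Given values:
  I = 0.0246065811 W/m^2
  I_ref = 1e-12 W/m^2
Formula: SIL = 10 * log10(I / I_ref)
Compute ratio: I / I_ref = 24606581100
Compute log10: log10(24606581100) = 10.391051
Multiply: SIL = 10 * 10.391051 = 103.91

103.91 dB


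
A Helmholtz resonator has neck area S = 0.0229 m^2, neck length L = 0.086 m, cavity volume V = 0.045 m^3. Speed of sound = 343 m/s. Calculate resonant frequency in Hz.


Given values:
  S = 0.0229 m^2, L = 0.086 m, V = 0.045 m^3, c = 343 m/s
Formula: f = (c / (2*pi)) * sqrt(S / (V * L))
Compute V * L = 0.045 * 0.086 = 0.00387
Compute S / (V * L) = 0.0229 / 0.00387 = 5.9173
Compute sqrt(5.9173) = 2.43255
Compute c / (2*pi) = 343 / 6.283185 = 54.590148
f = 54.590148 * 2.43255 = 132.79

132.79 Hz


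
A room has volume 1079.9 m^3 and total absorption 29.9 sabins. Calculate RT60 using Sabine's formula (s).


Given values:
  V = 1079.9 m^3
  A = 29.9 sabins
Formula: RT60 = 0.161 * V / A
Numerator: 0.161 * 1079.9 = 173.8639
RT60 = 173.8639 / 29.9 = 5.815

5.815 s


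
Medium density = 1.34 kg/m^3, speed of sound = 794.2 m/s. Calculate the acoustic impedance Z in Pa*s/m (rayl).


Given values:
  rho = 1.34 kg/m^3
  c = 794.2 m/s
Formula: Z = rho * c
Z = 1.34 * 794.2
Z = 1064.23

1064.23 rayl


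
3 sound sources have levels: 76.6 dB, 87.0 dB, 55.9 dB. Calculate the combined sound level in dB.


Formula: L_total = 10 * log10( sum(10^(Li/10)) )
  Source 1: 10^(76.6/10) = 45708818.9615
  Source 2: 10^(87.0/10) = 501187233.6273
  Source 3: 10^(55.9/10) = 389045.145
Sum of linear values = 547285097.7338
L_total = 10 * log10(547285097.7338) = 87.38

87.38 dB


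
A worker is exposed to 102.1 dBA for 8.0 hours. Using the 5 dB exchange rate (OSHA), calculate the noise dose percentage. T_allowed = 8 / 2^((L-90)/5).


Given values:
  L = 102.1 dBA, T = 8.0 hours
Formula: T_allowed = 8 / 2^((L - 90) / 5)
Compute exponent: (102.1 - 90) / 5 = 2.42
Compute 2^(2.42) = 5.35171
T_allowed = 8 / 5.35171 = 1.494849 hours
Dose = (T / T_allowed) * 100
Dose = (8.0 / 1.494849) * 100 = 535.17

535.17 %


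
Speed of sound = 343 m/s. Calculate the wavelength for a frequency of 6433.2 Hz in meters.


Given values:
  c = 343 m/s, f = 6433.2 Hz
Formula: lambda = c / f
lambda = 343 / 6433.2
lambda = 0.0533

0.0533 m


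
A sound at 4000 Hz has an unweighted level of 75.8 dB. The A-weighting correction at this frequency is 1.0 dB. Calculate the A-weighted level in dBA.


Given values:
  SPL = 75.8 dB
  A-weighting at 4000 Hz = 1.0 dB
Formula: L_A = SPL + A_weight
L_A = 75.8 + (1.0)
L_A = 76.8

76.8 dBA


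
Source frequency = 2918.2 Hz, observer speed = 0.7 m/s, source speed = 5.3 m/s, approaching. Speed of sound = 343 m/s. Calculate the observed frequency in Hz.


Given values:
  f_s = 2918.2 Hz, v_o = 0.7 m/s, v_s = 5.3 m/s
  Direction: approaching
Formula: f_o = f_s * (c + v_o) / (c - v_s)
Numerator: c + v_o = 343 + 0.7 = 343.7
Denominator: c - v_s = 343 - 5.3 = 337.7
f_o = 2918.2 * 343.7 / 337.7 = 2970.05

2970.05 Hz


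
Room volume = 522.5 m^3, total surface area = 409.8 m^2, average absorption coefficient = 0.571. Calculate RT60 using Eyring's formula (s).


Given values:
  V = 522.5 m^3, S = 409.8 m^2, alpha = 0.571
Formula: RT60 = 0.161 * V / (-S * ln(1 - alpha))
Compute ln(1 - 0.571) = ln(0.429) = -0.846298
Denominator: -409.8 * -0.846298 = 346.8129
Numerator: 0.161 * 522.5 = 84.1225
RT60 = 84.1225 / 346.8129 = 0.243

0.243 s


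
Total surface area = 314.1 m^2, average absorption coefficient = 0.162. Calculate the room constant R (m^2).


Given values:
  S = 314.1 m^2, alpha = 0.162
Formula: R = S * alpha / (1 - alpha)
Numerator: 314.1 * 0.162 = 50.8842
Denominator: 1 - 0.162 = 0.838
R = 50.8842 / 0.838 = 60.72

60.72 m^2


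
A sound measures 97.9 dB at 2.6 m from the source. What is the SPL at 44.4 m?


Given values:
  SPL1 = 97.9 dB, r1 = 2.6 m, r2 = 44.4 m
Formula: SPL2 = SPL1 - 20 * log10(r2 / r1)
Compute ratio: r2 / r1 = 44.4 / 2.6 = 17.0769
Compute log10: log10(17.0769) = 1.232409
Compute drop: 20 * 1.232409 = 24.6482
SPL2 = 97.9 - 24.6482 = 73.25

73.25 dB


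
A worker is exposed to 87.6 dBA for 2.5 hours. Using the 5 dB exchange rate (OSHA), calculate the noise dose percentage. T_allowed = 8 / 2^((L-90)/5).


Given values:
  L = 87.6 dBA, T = 2.5 hours
Formula: T_allowed = 8 / 2^((L - 90) / 5)
Compute exponent: (87.6 - 90) / 5 = -0.48
Compute 2^(-0.48) = 0.716978
T_allowed = 8 / 0.716978 = 11.157943 hours
Dose = (T / T_allowed) * 100
Dose = (2.5 / 11.157943) * 100 = 22.41

22.41 %


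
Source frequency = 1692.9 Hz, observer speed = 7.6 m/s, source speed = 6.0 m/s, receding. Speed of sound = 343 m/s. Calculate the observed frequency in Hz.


Given values:
  f_s = 1692.9 Hz, v_o = 7.6 m/s, v_s = 6.0 m/s
  Direction: receding
Formula: f_o = f_s * (c - v_o) / (c + v_s)
Numerator: c - v_o = 343 - 7.6 = 335.4
Denominator: c + v_s = 343 + 6.0 = 349.0
f_o = 1692.9 * 335.4 / 349.0 = 1626.93

1626.93 Hz


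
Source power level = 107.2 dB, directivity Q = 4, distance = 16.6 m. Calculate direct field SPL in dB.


Given values:
  Lw = 107.2 dB, Q = 4, r = 16.6 m
Formula: SPL = Lw + 10 * log10(Q / (4 * pi * r^2))
Compute 4 * pi * r^2 = 4 * pi * 16.6^2 = 3462.7891
Compute Q / denom = 4 / 3462.7891 = 0.00115514
Compute 10 * log10(0.00115514) = -29.3737
SPL = 107.2 + (-29.3737) = 77.83

77.83 dB


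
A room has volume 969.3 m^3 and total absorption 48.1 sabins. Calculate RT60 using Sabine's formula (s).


Given values:
  V = 969.3 m^3
  A = 48.1 sabins
Formula: RT60 = 0.161 * V / A
Numerator: 0.161 * 969.3 = 156.0573
RT60 = 156.0573 / 48.1 = 3.244

3.244 s


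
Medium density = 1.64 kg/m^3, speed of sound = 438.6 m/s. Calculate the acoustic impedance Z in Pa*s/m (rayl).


Given values:
  rho = 1.64 kg/m^3
  c = 438.6 m/s
Formula: Z = rho * c
Z = 1.64 * 438.6
Z = 719.3

719.3 rayl


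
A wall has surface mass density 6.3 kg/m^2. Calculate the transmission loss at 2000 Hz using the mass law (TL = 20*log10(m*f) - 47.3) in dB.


Given values:
  m = 6.3 kg/m^2, f = 2000 Hz
Formula: TL = 20 * log10(m * f) - 47.3
Compute m * f = 6.3 * 2000 = 12600.0
Compute log10(12600.0) = 4.100371
Compute 20 * 4.100371 = 82.0074
TL = 82.0074 - 47.3 = 34.71

34.71 dB


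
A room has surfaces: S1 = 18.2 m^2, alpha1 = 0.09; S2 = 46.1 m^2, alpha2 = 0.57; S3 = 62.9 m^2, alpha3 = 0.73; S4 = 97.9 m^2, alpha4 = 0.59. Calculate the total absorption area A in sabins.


Given surfaces:
  Surface 1: 18.2 * 0.09 = 1.638
  Surface 2: 46.1 * 0.57 = 26.277
  Surface 3: 62.9 * 0.73 = 45.917
  Surface 4: 97.9 * 0.59 = 57.761
Formula: A = sum(Si * alpha_i)
A = 1.638 + 26.277 + 45.917 + 57.761
A = 131.59

131.59 sabins


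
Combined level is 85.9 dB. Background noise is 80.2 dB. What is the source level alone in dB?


Given values:
  L_total = 85.9 dB, L_bg = 80.2 dB
Formula: L_source = 10 * log10(10^(L_total/10) - 10^(L_bg/10))
Convert to linear:
  10^(85.9/10) = 389045144.9943
  10^(80.2/10) = 104712854.8051
Difference: 389045144.9943 - 104712854.8051 = 284332290.1892
L_source = 10 * log10(284332290.1892) = 84.54

84.54 dB


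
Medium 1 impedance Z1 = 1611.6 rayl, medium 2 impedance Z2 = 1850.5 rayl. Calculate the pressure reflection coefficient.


Given values:
  Z1 = 1611.6 rayl, Z2 = 1850.5 rayl
Formula: R = (Z2 - Z1) / (Z2 + Z1)
Numerator: Z2 - Z1 = 1850.5 - 1611.6 = 238.9
Denominator: Z2 + Z1 = 1850.5 + 1611.6 = 3462.1
R = 238.9 / 3462.1 = 0.069

0.069


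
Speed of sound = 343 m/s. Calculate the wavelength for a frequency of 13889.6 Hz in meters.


Given values:
  c = 343 m/s, f = 13889.6 Hz
Formula: lambda = c / f
lambda = 343 / 13889.6
lambda = 0.0247

0.0247 m


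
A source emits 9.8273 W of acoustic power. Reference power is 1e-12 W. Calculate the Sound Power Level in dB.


Given values:
  W = 9.8273 W
  W_ref = 1e-12 W
Formula: SWL = 10 * log10(W / W_ref)
Compute ratio: W / W_ref = 9827300000000
Compute log10: log10(9827300000000) = 12.992434
Multiply: SWL = 10 * 12.992434 = 129.92

129.92 dB


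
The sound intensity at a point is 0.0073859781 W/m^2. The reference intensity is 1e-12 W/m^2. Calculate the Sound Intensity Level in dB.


Given values:
  I = 0.0073859781 W/m^2
  I_ref = 1e-12 W/m^2
Formula: SIL = 10 * log10(I / I_ref)
Compute ratio: I / I_ref = 7385978100
Compute log10: log10(7385978100) = 9.868408
Multiply: SIL = 10 * 9.868408 = 98.68

98.68 dB


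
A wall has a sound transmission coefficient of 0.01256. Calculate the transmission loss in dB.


Given values:
  tau = 0.01256
Formula: TL = 10 * log10(1 / tau)
Compute 1 / tau = 1 / 0.01256 = 79.6178
Compute log10(79.6178) = 1.90101
TL = 10 * 1.90101 = 19.01

19.01 dB


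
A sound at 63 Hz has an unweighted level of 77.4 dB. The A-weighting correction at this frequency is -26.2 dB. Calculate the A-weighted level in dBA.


Given values:
  SPL = 77.4 dB
  A-weighting at 63 Hz = -26.2 dB
Formula: L_A = SPL + A_weight
L_A = 77.4 + (-26.2)
L_A = 51.2

51.2 dBA


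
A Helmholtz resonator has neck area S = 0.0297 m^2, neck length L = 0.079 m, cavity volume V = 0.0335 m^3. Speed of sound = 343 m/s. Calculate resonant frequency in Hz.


Given values:
  S = 0.0297 m^2, L = 0.079 m, V = 0.0335 m^3, c = 343 m/s
Formula: f = (c / (2*pi)) * sqrt(S / (V * L))
Compute V * L = 0.0335 * 0.079 = 0.0026465
Compute S / (V * L) = 0.0297 / 0.0026465 = 11.2224
Compute sqrt(11.2224) = 3.349985
Compute c / (2*pi) = 343 / 6.283185 = 54.590148
f = 54.590148 * 3.349985 = 182.88

182.88 Hz


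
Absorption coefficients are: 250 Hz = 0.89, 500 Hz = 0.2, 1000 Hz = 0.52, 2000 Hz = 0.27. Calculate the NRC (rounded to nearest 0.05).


Given values:
  a_250 = 0.89, a_500 = 0.2
  a_1000 = 0.52, a_2000 = 0.27
Formula: NRC = (a250 + a500 + a1000 + a2000) / 4
Sum = 0.89 + 0.2 + 0.52 + 0.27 = 1.88
NRC = 1.88 / 4 = 0.47
Rounded to nearest 0.05: 0.45

0.45


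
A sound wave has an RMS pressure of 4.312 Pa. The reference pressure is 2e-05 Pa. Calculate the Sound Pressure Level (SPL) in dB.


Given values:
  p = 4.312 Pa
  p_ref = 2e-05 Pa
Formula: SPL = 20 * log10(p / p_ref)
Compute ratio: p / p_ref = 4.312 / 2e-05 = 215600
Compute log10: log10(215600) = 5.333649
Multiply: SPL = 20 * 5.333649 = 106.67

106.67 dB


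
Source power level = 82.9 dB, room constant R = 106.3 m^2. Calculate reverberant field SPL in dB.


Given values:
  Lw = 82.9 dB, R = 106.3 m^2
Formula: SPL = Lw + 10 * log10(4 / R)
Compute 4 / R = 4 / 106.3 = 0.037629
Compute 10 * log10(0.037629) = -14.2448
SPL = 82.9 + (-14.2448) = 68.66

68.66 dB


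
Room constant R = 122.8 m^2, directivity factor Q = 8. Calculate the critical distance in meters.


Given values:
  R = 122.8 m^2, Q = 8
Formula: d_c = 0.141 * sqrt(Q * R)
Compute Q * R = 8 * 122.8 = 982.4
Compute sqrt(982.4) = 31.3433
d_c = 0.141 * 31.3433 = 4.419

4.419 m


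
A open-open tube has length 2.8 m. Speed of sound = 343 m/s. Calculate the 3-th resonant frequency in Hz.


Given values:
  Tube type: open-open, L = 2.8 m, c = 343 m/s, n = 3
Formula: f_n = n * c / (2 * L)
Compute 2 * L = 2 * 2.8 = 5.6
f = 3 * 343 / 5.6
f = 183.75

183.75 Hz


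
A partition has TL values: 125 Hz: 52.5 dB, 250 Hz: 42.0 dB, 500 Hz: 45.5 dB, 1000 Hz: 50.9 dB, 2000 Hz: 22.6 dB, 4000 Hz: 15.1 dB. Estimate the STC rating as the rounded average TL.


Given TL values at each frequency:
  125 Hz: 52.5 dB
  250 Hz: 42.0 dB
  500 Hz: 45.5 dB
  1000 Hz: 50.9 dB
  2000 Hz: 22.6 dB
  4000 Hz: 15.1 dB
Formula: STC ~ round(average of TL values)
Sum = 52.5 + 42.0 + 45.5 + 50.9 + 22.6 + 15.1 = 228.6
Average = 228.6 / 6 = 38.1
Rounded: 38

38


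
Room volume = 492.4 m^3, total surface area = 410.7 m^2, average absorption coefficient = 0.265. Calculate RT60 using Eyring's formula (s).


Given values:
  V = 492.4 m^3, S = 410.7 m^2, alpha = 0.265
Formula: RT60 = 0.161 * V / (-S * ln(1 - alpha))
Compute ln(1 - 0.265) = ln(0.735) = -0.307885
Denominator: -410.7 * -0.307885 = 126.4484
Numerator: 0.161 * 492.4 = 79.2764
RT60 = 79.2764 / 126.4484 = 0.627

0.627 s


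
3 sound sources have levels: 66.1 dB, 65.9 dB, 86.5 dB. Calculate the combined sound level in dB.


Formula: L_total = 10 * log10( sum(10^(Li/10)) )
  Source 1: 10^(66.1/10) = 4073802.778
  Source 2: 10^(65.9/10) = 3890451.4499
  Source 3: 10^(86.5/10) = 446683592.151
Sum of linear values = 454647846.3789
L_total = 10 * log10(454647846.3789) = 86.58

86.58 dB


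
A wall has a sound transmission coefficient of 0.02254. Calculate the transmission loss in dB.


Given values:
  tau = 0.02254
Formula: TL = 10 * log10(1 / tau)
Compute 1 / tau = 1 / 0.02254 = 44.3656
Compute log10(44.3656) = 1.647046
TL = 10 * 1.647046 = 16.47

16.47 dB


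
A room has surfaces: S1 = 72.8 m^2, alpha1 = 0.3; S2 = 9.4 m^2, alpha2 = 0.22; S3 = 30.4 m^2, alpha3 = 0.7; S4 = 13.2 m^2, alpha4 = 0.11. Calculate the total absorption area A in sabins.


Given surfaces:
  Surface 1: 72.8 * 0.3 = 21.84
  Surface 2: 9.4 * 0.22 = 2.068
  Surface 3: 30.4 * 0.7 = 21.28
  Surface 4: 13.2 * 0.11 = 1.452
Formula: A = sum(Si * alpha_i)
A = 21.84 + 2.068 + 21.28 + 1.452
A = 46.64

46.64 sabins


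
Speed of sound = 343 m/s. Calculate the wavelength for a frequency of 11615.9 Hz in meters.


Given values:
  c = 343 m/s, f = 11615.9 Hz
Formula: lambda = c / f
lambda = 343 / 11615.9
lambda = 0.0295

0.0295 m


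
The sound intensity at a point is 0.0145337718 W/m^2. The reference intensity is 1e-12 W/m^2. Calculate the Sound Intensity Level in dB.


Given values:
  I = 0.0145337718 W/m^2
  I_ref = 1e-12 W/m^2
Formula: SIL = 10 * log10(I / I_ref)
Compute ratio: I / I_ref = 14533771800
Compute log10: log10(14533771800) = 10.162378
Multiply: SIL = 10 * 10.162378 = 101.62

101.62 dB


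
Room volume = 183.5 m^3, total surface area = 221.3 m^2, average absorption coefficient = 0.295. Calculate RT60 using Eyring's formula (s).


Given values:
  V = 183.5 m^3, S = 221.3 m^2, alpha = 0.295
Formula: RT60 = 0.161 * V / (-S * ln(1 - alpha))
Compute ln(1 - 0.295) = ln(0.705) = -0.349557
Denominator: -221.3 * -0.349557 = 77.357
Numerator: 0.161 * 183.5 = 29.5435
RT60 = 29.5435 / 77.357 = 0.382

0.382 s


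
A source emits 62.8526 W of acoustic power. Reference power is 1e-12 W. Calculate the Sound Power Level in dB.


Given values:
  W = 62.8526 W
  W_ref = 1e-12 W
Formula: SWL = 10 * log10(W / W_ref)
Compute ratio: W / W_ref = 62852600000000
Compute log10: log10(62852600000000) = 13.798323
Multiply: SWL = 10 * 13.798323 = 137.98

137.98 dB


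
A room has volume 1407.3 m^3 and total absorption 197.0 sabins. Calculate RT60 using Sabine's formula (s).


Given values:
  V = 1407.3 m^3
  A = 197.0 sabins
Formula: RT60 = 0.161 * V / A
Numerator: 0.161 * 1407.3 = 226.5753
RT60 = 226.5753 / 197.0 = 1.15

1.15 s


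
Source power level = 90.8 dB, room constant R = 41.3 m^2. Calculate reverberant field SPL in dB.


Given values:
  Lw = 90.8 dB, R = 41.3 m^2
Formula: SPL = Lw + 10 * log10(4 / R)
Compute 4 / R = 4 / 41.3 = 0.096852
Compute 10 * log10(0.096852) = -10.1389
SPL = 90.8 + (-10.1389) = 80.66

80.66 dB


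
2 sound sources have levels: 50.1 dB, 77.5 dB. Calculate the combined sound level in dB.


Formula: L_total = 10 * log10( sum(10^(Li/10)) )
  Source 1: 10^(50.1/10) = 102329.2992
  Source 2: 10^(77.5/10) = 56234132.519
Sum of linear values = 56336461.8182
L_total = 10 * log10(56336461.8182) = 77.51

77.51 dB


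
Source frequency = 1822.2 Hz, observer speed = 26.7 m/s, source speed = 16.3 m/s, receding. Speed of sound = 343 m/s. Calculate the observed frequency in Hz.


Given values:
  f_s = 1822.2 Hz, v_o = 26.7 m/s, v_s = 16.3 m/s
  Direction: receding
Formula: f_o = f_s * (c - v_o) / (c + v_s)
Numerator: c - v_o = 343 - 26.7 = 316.3
Denominator: c + v_s = 343 + 16.3 = 359.3
f_o = 1822.2 * 316.3 / 359.3 = 1604.12

1604.12 Hz


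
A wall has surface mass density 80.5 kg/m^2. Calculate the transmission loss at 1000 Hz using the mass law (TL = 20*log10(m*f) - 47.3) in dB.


Given values:
  m = 80.5 kg/m^2, f = 1000 Hz
Formula: TL = 20 * log10(m * f) - 47.3
Compute m * f = 80.5 * 1000 = 80500.0
Compute log10(80500.0) = 4.905796
Compute 20 * 4.905796 = 98.1159
TL = 98.1159 - 47.3 = 50.82

50.82 dB


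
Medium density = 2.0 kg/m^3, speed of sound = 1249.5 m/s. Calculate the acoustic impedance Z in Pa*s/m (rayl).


Given values:
  rho = 2.0 kg/m^3
  c = 1249.5 m/s
Formula: Z = rho * c
Z = 2.0 * 1249.5
Z = 2499.0

2499.0 rayl


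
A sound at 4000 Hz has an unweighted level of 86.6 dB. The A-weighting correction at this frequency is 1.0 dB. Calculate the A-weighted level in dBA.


Given values:
  SPL = 86.6 dB
  A-weighting at 4000 Hz = 1.0 dB
Formula: L_A = SPL + A_weight
L_A = 86.6 + (1.0)
L_A = 87.6

87.6 dBA


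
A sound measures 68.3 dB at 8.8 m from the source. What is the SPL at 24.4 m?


Given values:
  SPL1 = 68.3 dB, r1 = 8.8 m, r2 = 24.4 m
Formula: SPL2 = SPL1 - 20 * log10(r2 / r1)
Compute ratio: r2 / r1 = 24.4 / 8.8 = 2.7727
Compute log10: log10(2.7727) = 0.442903
Compute drop: 20 * 0.442903 = 8.8581
SPL2 = 68.3 - 8.8581 = 59.44

59.44 dB


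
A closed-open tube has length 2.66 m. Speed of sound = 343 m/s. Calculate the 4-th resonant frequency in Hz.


Given values:
  Tube type: closed-open, L = 2.66 m, c = 343 m/s, n = 4
Formula: f_n = (2n - 1) * c / (4 * L)
Compute 2n - 1 = 2*4 - 1 = 7
Compute 4 * L = 4 * 2.66 = 10.64
f = 7 * 343 / 10.64
f = 225.66

225.66 Hz


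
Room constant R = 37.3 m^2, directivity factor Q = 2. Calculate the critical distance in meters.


Given values:
  R = 37.3 m^2, Q = 2
Formula: d_c = 0.141 * sqrt(Q * R)
Compute Q * R = 2 * 37.3 = 74.6
Compute sqrt(74.6) = 8.6371
d_c = 0.141 * 8.6371 = 1.218

1.218 m


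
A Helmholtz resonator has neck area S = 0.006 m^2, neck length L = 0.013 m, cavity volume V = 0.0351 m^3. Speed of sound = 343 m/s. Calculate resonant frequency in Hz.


Given values:
  S = 0.006 m^2, L = 0.013 m, V = 0.0351 m^3, c = 343 m/s
Formula: f = (c / (2*pi)) * sqrt(S / (V * L))
Compute V * L = 0.0351 * 0.013 = 0.0004563
Compute S / (V * L) = 0.006 / 0.0004563 = 13.1492
Compute sqrt(13.1492) = 3.626183
Compute c / (2*pi) = 343 / 6.283185 = 54.590148
f = 54.590148 * 3.626183 = 197.95

197.95 Hz


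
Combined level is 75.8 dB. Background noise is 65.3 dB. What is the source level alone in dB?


Given values:
  L_total = 75.8 dB, L_bg = 65.3 dB
Formula: L_source = 10 * log10(10^(L_total/10) - 10^(L_bg/10))
Convert to linear:
  10^(75.8/10) = 38018939.6321
  10^(65.3/10) = 3388441.5614
Difference: 38018939.6321 - 3388441.5614 = 34630498.0707
L_source = 10 * log10(34630498.0707) = 75.39

75.39 dB


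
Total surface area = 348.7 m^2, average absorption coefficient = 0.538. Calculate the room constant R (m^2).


Given values:
  S = 348.7 m^2, alpha = 0.538
Formula: R = S * alpha / (1 - alpha)
Numerator: 348.7 * 0.538 = 187.6006
Denominator: 1 - 0.538 = 0.462
R = 187.6006 / 0.462 = 406.06

406.06 m^2


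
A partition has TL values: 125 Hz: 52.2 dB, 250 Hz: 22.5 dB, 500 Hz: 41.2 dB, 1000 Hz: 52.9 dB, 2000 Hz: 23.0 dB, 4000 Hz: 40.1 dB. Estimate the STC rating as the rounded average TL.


Given TL values at each frequency:
  125 Hz: 52.2 dB
  250 Hz: 22.5 dB
  500 Hz: 41.2 dB
  1000 Hz: 52.9 dB
  2000 Hz: 23.0 dB
  4000 Hz: 40.1 dB
Formula: STC ~ round(average of TL values)
Sum = 52.2 + 22.5 + 41.2 + 52.9 + 23.0 + 40.1 = 231.9
Average = 231.9 / 6 = 38.65
Rounded: 39

39


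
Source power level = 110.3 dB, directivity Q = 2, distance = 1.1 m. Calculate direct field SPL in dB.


Given values:
  Lw = 110.3 dB, Q = 2, r = 1.1 m
Formula: SPL = Lw + 10 * log10(Q / (4 * pi * r^2))
Compute 4 * pi * r^2 = 4 * pi * 1.1^2 = 15.2053
Compute Q / denom = 2 / 15.2053 = 0.13153308
Compute 10 * log10(0.13153308) = -8.8097
SPL = 110.3 + (-8.8097) = 101.49

101.49 dB


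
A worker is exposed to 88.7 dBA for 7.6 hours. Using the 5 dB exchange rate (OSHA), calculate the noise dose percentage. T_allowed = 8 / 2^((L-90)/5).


Given values:
  L = 88.7 dBA, T = 7.6 hours
Formula: T_allowed = 8 / 2^((L - 90) / 5)
Compute exponent: (88.7 - 90) / 5 = -0.26
Compute 2^(-0.26) = 0.835088
T_allowed = 8 / 0.835088 = 9.579829 hours
Dose = (T / T_allowed) * 100
Dose = (7.6 / 9.579829) * 100 = 79.33

79.33 %


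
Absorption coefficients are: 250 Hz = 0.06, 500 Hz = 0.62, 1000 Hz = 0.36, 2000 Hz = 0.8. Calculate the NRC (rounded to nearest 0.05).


Given values:
  a_250 = 0.06, a_500 = 0.62
  a_1000 = 0.36, a_2000 = 0.8
Formula: NRC = (a250 + a500 + a1000 + a2000) / 4
Sum = 0.06 + 0.62 + 0.36 + 0.8 = 1.84
NRC = 1.84 / 4 = 0.46
Rounded to nearest 0.05: 0.45

0.45


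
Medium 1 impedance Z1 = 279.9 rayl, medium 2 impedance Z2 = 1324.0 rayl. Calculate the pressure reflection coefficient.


Given values:
  Z1 = 279.9 rayl, Z2 = 1324.0 rayl
Formula: R = (Z2 - Z1) / (Z2 + Z1)
Numerator: Z2 - Z1 = 1324.0 - 279.9 = 1044.1
Denominator: Z2 + Z1 = 1324.0 + 279.9 = 1603.9
R = 1044.1 / 1603.9 = 0.651

0.651


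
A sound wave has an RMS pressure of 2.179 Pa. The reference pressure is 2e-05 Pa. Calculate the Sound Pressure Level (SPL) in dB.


Given values:
  p = 2.179 Pa
  p_ref = 2e-05 Pa
Formula: SPL = 20 * log10(p / p_ref)
Compute ratio: p / p_ref = 2.179 / 2e-05 = 108950
Compute log10: log10(108950) = 5.037227
Multiply: SPL = 20 * 5.037227 = 100.74

100.74 dB
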